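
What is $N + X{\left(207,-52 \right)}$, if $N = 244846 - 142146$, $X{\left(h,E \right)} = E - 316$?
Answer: $102332$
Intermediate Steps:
$X{\left(h,E \right)} = -316 + E$
$N = 102700$
$N + X{\left(207,-52 \right)} = 102700 - 368 = 102332$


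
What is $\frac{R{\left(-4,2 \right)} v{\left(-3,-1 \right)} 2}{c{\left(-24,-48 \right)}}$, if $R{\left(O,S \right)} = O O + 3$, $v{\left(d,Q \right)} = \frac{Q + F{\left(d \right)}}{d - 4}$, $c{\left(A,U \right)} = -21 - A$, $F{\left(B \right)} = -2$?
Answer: $\frac{38}{7} \approx 5.4286$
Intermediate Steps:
$v{\left(d,Q \right)} = \frac{-2 + Q}{-4 + d}$ ($v{\left(d,Q \right)} = \frac{Q - 2}{d - 4} = \frac{-2 + Q}{-4 + d}$)
$R{\left(O,S \right)} = 3 + O^{2}$ ($R{\left(O,S \right)} = O^{2} + 3 = 3 + O^{2}$)
$\frac{R{\left(-4,2 \right)} v{\left(-3,-1 \right)} 2}{c{\left(-24,-48 \right)}} = \frac{\left(3 + \left(-4\right)^{2}\right) \frac{-2 - 1}{-4 - 3} \cdot 2}{-21 - -24} = \frac{\left(3 + 16\right) \frac{1}{-7} \left(-3\right) 2}{-21 + 24} = \frac{19 \left(\left(- \frac{1}{7}\right) \left(-3\right)\right) 2}{3} = 19 \cdot \frac{3}{7} \cdot 2 \cdot \frac{1}{3} = \frac{57}{7} \cdot 2 \cdot \frac{1}{3} = \frac{114}{7} \cdot \frac{1}{3} = \frac{38}{7}$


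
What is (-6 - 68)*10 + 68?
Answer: -672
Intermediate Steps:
(-6 - 68)*10 + 68 = -74*10 + 68 = -740 + 68 = -672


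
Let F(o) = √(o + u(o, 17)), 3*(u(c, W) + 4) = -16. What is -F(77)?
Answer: -√609/3 ≈ -8.2260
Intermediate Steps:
u(c, W) = -28/3 (u(c, W) = -4 + (⅓)*(-16) = -4 - 16/3 = -28/3)
F(o) = √(-28/3 + o) (F(o) = √(o - 28/3) = √(-28/3 + o))
-F(77) = -√(-84 + 9*77)/3 = -√(-84 + 693)/3 = -√609/3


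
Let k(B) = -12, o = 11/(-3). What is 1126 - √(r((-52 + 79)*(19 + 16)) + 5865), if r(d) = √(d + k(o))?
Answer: 1126 - √(5865 + √933) ≈ 1049.2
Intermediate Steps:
o = -11/3 (o = 11*(-⅓) = -11/3 ≈ -3.6667)
r(d) = √(-12 + d) (r(d) = √(d - 12) = √(-12 + d))
1126 - √(r((-52 + 79)*(19 + 16)) + 5865) = 1126 - √(√(-12 + (-52 + 79)*(19 + 16)) + 5865) = 1126 - √(√(-12 + 27*35) + 5865) = 1126 - √(√(-12 + 945) + 5865) = 1126 - √(√933 + 5865) = 1126 - √(5865 + √933)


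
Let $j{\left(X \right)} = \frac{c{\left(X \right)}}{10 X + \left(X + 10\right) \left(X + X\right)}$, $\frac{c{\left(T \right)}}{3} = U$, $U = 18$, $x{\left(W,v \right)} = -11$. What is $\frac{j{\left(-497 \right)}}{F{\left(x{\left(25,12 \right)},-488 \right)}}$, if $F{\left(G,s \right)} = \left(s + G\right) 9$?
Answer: $- \frac{3}{119537446} \approx -2.5097 \cdot 10^{-8}$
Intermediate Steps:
$c{\left(T \right)} = 54$ ($c{\left(T \right)} = 3 \cdot 18 = 54$)
$F{\left(G,s \right)} = 9 G + 9 s$ ($F{\left(G,s \right)} = \left(G + s\right) 9 = 9 G + 9 s$)
$j{\left(X \right)} = \frac{54}{10 X + 2 X \left(10 + X\right)}$ ($j{\left(X \right)} = \frac{54}{10 X + \left(X + 10\right) \left(X + X\right)} = \frac{54}{10 X + \left(10 + X\right) 2 X} = \frac{54}{10 X + 2 X \left(10 + X\right)}$)
$\frac{j{\left(-497 \right)}}{F{\left(x{\left(25,12 \right)},-488 \right)}} = \frac{27 \frac{1}{-497} \frac{1}{15 - 497}}{9 \left(-11\right) + 9 \left(-488\right)} = \frac{27 \left(- \frac{1}{497}\right) \frac{1}{-482}}{-99 - 4392} = \frac{27 \left(- \frac{1}{497}\right) \left(- \frac{1}{482}\right)}{-4491} = \frac{27}{239554} \left(- \frac{1}{4491}\right) = - \frac{3}{119537446}$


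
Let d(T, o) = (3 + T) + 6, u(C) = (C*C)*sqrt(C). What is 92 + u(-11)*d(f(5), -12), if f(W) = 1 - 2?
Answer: 92 + 968*I*sqrt(11) ≈ 92.0 + 3210.5*I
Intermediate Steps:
f(W) = -1
u(C) = C**(5/2) (u(C) = C**2*sqrt(C) = C**(5/2))
d(T, o) = 9 + T
92 + u(-11)*d(f(5), -12) = 92 + (-11)**(5/2)*(9 - 1) = 92 + (121*I*sqrt(11))*8 = 92 + 968*I*sqrt(11)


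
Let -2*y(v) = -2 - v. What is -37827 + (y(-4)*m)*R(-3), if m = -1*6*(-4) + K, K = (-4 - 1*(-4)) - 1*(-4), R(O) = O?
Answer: -37743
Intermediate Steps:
y(v) = 1 + v/2 (y(v) = -(-2 - v)/2 = 1 + v/2)
K = 4 (K = (-4 + 4) + 4 = 0 + 4 = 4)
m = 28 (m = -1*6*(-4) + 4 = -6*(-4) + 4 = 24 + 4 = 28)
-37827 + (y(-4)*m)*R(-3) = -37827 + ((1 + (½)*(-4))*28)*(-3) = -37827 + ((1 - 2)*28)*(-3) = -37827 - 1*28*(-3) = -37827 - 28*(-3) = -37827 + 84 = -37743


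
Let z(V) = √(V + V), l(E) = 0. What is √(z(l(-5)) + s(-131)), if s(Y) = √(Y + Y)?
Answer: 262^(¼)*√I ≈ 2.8449 + 2.8449*I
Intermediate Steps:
z(V) = √2*√V (z(V) = √(2*V) = √2*√V)
s(Y) = √2*√Y (s(Y) = √(2*Y) = √2*√Y)
√(z(l(-5)) + s(-131)) = √(√2*√0 + √2*√(-131)) = √(√2*0 + √2*(I*√131)) = √(0 + I*√262) = √(I*√262) = 262^(¼)*√I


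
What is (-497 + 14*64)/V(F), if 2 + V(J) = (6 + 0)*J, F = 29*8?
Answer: 399/1390 ≈ 0.28705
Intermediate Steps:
F = 232
V(J) = -2 + 6*J (V(J) = -2 + (6 + 0)*J = -2 + 6*J)
(-497 + 14*64)/V(F) = (-497 + 14*64)/(-2 + 6*232) = (-497 + 896)/(-2 + 1392) = 399/1390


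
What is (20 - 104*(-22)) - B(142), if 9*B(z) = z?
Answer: 20630/9 ≈ 2292.2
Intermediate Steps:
B(z) = z/9
(20 - 104*(-22)) - B(142) = (20 - 104*(-22)) - 142/9 = (20 + 2288) - 1*142/9 = 2308 - 142/9 = 20630/9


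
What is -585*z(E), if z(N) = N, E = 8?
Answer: -4680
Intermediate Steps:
-585*z(E) = -585*8 = -4680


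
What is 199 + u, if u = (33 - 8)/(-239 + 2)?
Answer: 47138/237 ≈ 198.89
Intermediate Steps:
u = -25/237 (u = 25/(-237) = 25*(-1/237) = -25/237 ≈ -0.10549)
199 + u = 199 - 25/237 = 47138/237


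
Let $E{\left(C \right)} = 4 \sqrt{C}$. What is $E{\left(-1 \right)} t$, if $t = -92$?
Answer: $- 368 i \approx - 368.0 i$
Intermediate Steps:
$E{\left(-1 \right)} t = 4 \sqrt{-1} \left(-92\right) = 4 i \left(-92\right) = - 368 i$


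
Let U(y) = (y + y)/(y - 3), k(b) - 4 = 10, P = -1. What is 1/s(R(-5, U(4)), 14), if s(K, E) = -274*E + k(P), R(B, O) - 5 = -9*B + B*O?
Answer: -1/3822 ≈ -0.00026164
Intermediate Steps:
k(b) = 14 (k(b) = 4 + 10 = 14)
U(y) = 2*y/(-3 + y) (U(y) = (2*y)/(-3 + y) = 2*y/(-3 + y))
R(B, O) = 5 - 9*B + B*O (R(B, O) = 5 + (-9*B + B*O) = 5 - 9*B + B*O)
s(K, E) = 14 - 274*E (s(K, E) = -274*E + 14 = 14 - 274*E)
1/s(R(-5, U(4)), 14) = 1/(14 - 274*14) = 1/(14 - 3836) = 1/(-3822) = -1/3822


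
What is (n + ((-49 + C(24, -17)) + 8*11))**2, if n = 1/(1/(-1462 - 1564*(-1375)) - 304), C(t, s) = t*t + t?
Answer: 653262389584997311153321/1599891054894264001 ≈ 4.0832e+5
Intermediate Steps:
C(t, s) = t + t**2 (C(t, s) = t**2 + t = t + t**2)
n = -4160750/1264867999 (n = 1/(-1/1375/(-3026) - 304) = 1/(-1/3026*(-1/1375) - 304) = 1/(1/4160750 - 304) = 1/(-1264867999/4160750) = -4160750/1264867999 ≈ -0.0032895)
(n + ((-49 + C(24, -17)) + 8*11))**2 = (-4160750/1264867999 + ((-49 + 24*(1 + 24)) + 8*11))**2 = (-4160750/1264867999 + ((-49 + 24*25) + 88))**2 = (-4160750/1264867999 + ((-49 + 600) + 88))**2 = (-4160750/1264867999 + (551 + 88))**2 = (-4160750/1264867999 + 639)**2 = (808246490611/1264867999)**2 = 653262389584997311153321/1599891054894264001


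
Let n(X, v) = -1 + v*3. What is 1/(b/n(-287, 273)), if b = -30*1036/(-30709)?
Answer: 1794283/2220 ≈ 808.24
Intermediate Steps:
n(X, v) = -1 + 3*v
b = 4440/4387 (b = -31080*(-1/30709) = 4440/4387 ≈ 1.0121)
1/(b/n(-287, 273)) = 1/(4440/(4387*(-1 + 3*273))) = 1/(4440/(4387*(-1 + 819))) = 1/((4440/4387)/818) = 1/((4440/4387)*(1/818)) = 1/(2220/1794283) = 1794283/2220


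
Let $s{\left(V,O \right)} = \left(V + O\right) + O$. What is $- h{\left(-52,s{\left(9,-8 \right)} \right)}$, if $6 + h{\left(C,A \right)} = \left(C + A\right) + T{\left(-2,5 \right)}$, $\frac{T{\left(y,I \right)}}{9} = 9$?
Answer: $-16$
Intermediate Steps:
$T{\left(y,I \right)} = 81$ ($T{\left(y,I \right)} = 9 \cdot 9 = 81$)
$s{\left(V,O \right)} = V + 2 O$ ($s{\left(V,O \right)} = \left(O + V\right) + O = V + 2 O$)
$h{\left(C,A \right)} = 75 + A + C$ ($h{\left(C,A \right)} = -6 + \left(\left(C + A\right) + 81\right) = -6 + \left(\left(A + C\right) + 81\right) = -6 + \left(81 + A + C\right) = 75 + A + C$)
$- h{\left(-52,s{\left(9,-8 \right)} \right)} = - (75 + \left(9 + 2 \left(-8\right)\right) - 52) = - (75 + \left(9 - 16\right) - 52) = - (75 - 7 - 52) = \left(-1\right) 16 = -16$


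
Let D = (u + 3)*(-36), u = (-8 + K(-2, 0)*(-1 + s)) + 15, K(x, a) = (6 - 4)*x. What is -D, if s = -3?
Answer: 936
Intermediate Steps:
K(x, a) = 2*x
u = 23 (u = (-8 + (2*(-2))*(-1 - 3)) + 15 = (-8 - 4*(-4)) + 15 = (-8 + 16) + 15 = 8 + 15 = 23)
D = -936 (D = (23 + 3)*(-36) = 26*(-36) = -936)
-D = -1*(-936) = 936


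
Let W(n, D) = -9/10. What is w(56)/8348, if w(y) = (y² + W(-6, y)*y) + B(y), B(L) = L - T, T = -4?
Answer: 3932/10435 ≈ 0.37681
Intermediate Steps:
W(n, D) = -9/10 (W(n, D) = -9*⅒ = -9/10)
B(L) = 4 + L (B(L) = L - 1*(-4) = L + 4 = 4 + L)
w(y) = 4 + y² + y/10 (w(y) = (y² - 9*y/10) + (4 + y) = 4 + y² + y/10)
w(56)/8348 = (4 + 56² + (⅒)*56)/8348 = (4 + 3136 + 28/5)*(1/8348) = (15728/5)*(1/8348) = 3932/10435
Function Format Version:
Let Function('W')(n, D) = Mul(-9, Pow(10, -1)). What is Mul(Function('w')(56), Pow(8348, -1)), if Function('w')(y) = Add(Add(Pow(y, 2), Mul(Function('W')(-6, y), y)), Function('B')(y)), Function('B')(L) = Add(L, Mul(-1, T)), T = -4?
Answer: Rational(3932, 10435) ≈ 0.37681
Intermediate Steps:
Function('W')(n, D) = Rational(-9, 10) (Function('W')(n, D) = Mul(-9, Rational(1, 10)) = Rational(-9, 10))
Function('B')(L) = Add(4, L) (Function('B')(L) = Add(L, Mul(-1, -4)) = Add(L, 4) = Add(4, L))
Function('w')(y) = Add(4, Pow(y, 2), Mul(Rational(1, 10), y)) (Function('w')(y) = Add(Add(Pow(y, 2), Mul(Rational(-9, 10), y)), Add(4, y)) = Add(4, Pow(y, 2), Mul(Rational(1, 10), y)))
Mul(Function('w')(56), Pow(8348, -1)) = Mul(Add(4, Pow(56, 2), Mul(Rational(1, 10), 56)), Pow(8348, -1)) = Mul(Add(4, 3136, Rational(28, 5)), Rational(1, 8348)) = Mul(Rational(15728, 5), Rational(1, 8348)) = Rational(3932, 10435)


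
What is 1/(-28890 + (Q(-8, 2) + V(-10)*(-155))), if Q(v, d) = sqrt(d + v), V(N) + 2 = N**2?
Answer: -22040/971523203 - I*sqrt(6)/1943046406 ≈ -2.2686e-5 - 1.2606e-9*I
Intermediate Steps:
V(N) = -2 + N**2
1/(-28890 + (Q(-8, 2) + V(-10)*(-155))) = 1/(-28890 + (sqrt(2 - 8) + (-2 + (-10)**2)*(-155))) = 1/(-28890 + (sqrt(-6) + (-2 + 100)*(-155))) = 1/(-28890 + (I*sqrt(6) + 98*(-155))) = 1/(-28890 + (I*sqrt(6) - 15190)) = 1/(-28890 + (-15190 + I*sqrt(6))) = 1/(-44080 + I*sqrt(6))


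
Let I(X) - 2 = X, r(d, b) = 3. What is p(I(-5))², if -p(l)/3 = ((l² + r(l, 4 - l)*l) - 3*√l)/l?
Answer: -27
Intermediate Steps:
I(X) = 2 + X
p(l) = -3*(l² - 3*√l + 3*l)/l (p(l) = -3*((l² + 3*l) - 3*√l)/l = -3*(l² - 3*√l + 3*l)/l)
p(I(-5))² = (-9 - 3*(2 - 5) + 9/√(2 - 5))² = (-9 - 3*(-3) + 9/√(-3))² = (-9 + 9 + 9*(-I*√3/3))² = (-9 + 9 - 3*I*√3)² = (-3*I*√3)² = -27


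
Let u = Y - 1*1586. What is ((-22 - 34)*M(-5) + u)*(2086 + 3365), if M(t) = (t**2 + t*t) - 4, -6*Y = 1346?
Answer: -23909903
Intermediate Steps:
Y = -673/3 (Y = -1/6*1346 = -673/3 ≈ -224.33)
u = -5431/3 (u = -673/3 - 1*1586 = -673/3 - 1586 = -5431/3 ≈ -1810.3)
M(t) = -4 + 2*t**2 (M(t) = (t**2 + t**2) - 4 = 2*t**2 - 4 = -4 + 2*t**2)
((-22 - 34)*M(-5) + u)*(2086 + 3365) = ((-22 - 34)*(-4 + 2*(-5)**2) - 5431/3)*(2086 + 3365) = (-56*(-4 + 2*25) - 5431/3)*5451 = (-56*(-4 + 50) - 5431/3)*5451 = (-56*46 - 5431/3)*5451 = (-2576 - 5431/3)*5451 = -13159/3*5451 = -23909903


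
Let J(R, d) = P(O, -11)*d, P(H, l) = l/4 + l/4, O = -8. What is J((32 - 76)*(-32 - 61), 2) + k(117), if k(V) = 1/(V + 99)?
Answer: -2375/216 ≈ -10.995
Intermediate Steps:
P(H, l) = l/2 (P(H, l) = l*(1/4) + l*(1/4) = l/4 + l/4 = l/2)
J(R, d) = -11*d/2 (J(R, d) = ((1/2)*(-11))*d = -11*d/2)
k(V) = 1/(99 + V)
J((32 - 76)*(-32 - 61), 2) + k(117) = -11/2*2 + 1/(99 + 117) = -11 + 1/216 = -2375/216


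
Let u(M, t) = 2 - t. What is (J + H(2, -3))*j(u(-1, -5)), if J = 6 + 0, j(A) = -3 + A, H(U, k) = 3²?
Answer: 60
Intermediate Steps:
H(U, k) = 9
J = 6
(J + H(2, -3))*j(u(-1, -5)) = (6 + 9)*(-3 + (2 - 1*(-5))) = 15*(-3 + (2 + 5)) = 15*(-3 + 7) = 15*4 = 60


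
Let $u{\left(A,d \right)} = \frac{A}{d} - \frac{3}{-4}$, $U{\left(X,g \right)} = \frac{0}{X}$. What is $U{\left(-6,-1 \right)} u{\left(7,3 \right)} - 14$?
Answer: $-14$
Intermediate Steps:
$U{\left(X,g \right)} = 0$
$u{\left(A,d \right)} = \frac{3}{4} + \frac{A}{d}$ ($u{\left(A,d \right)} = \frac{A}{d} - - \frac{3}{4} = \frac{A}{d} + \frac{3}{4} = \frac{3}{4} + \frac{A}{d}$)
$U{\left(-6,-1 \right)} u{\left(7,3 \right)} - 14 = 0 \left(\frac{3}{4} + \frac{7}{3}\right) - 14 = 0 \cdot \frac{37}{12} - 14 = 0 - 14 = -14$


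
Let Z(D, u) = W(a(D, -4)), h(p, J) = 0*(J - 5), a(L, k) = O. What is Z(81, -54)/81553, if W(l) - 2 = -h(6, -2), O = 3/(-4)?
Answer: 2/81553 ≈ 2.4524e-5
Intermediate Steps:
O = -¾ (O = 3*(-¼) = -¾ ≈ -0.75000)
a(L, k) = -¾
h(p, J) = 0 (h(p, J) = 0*(-5 + J) = 0)
W(l) = 2 (W(l) = 2 - 1*0 = 2 + 0 = 2)
Z(D, u) = 2
Z(81, -54)/81553 = 2/81553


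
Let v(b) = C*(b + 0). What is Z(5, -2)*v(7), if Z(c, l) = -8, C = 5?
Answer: -280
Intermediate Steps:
v(b) = 5*b (v(b) = 5*(b + 0) = 5*b)
Z(5, -2)*v(7) = -40*7 = -8*35 = -280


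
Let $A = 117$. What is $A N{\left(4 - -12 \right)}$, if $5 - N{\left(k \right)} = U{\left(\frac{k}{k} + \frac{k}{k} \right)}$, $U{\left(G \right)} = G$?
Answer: $351$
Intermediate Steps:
$N{\left(k \right)} = 3$ ($N{\left(k \right)} = 5 - \left(\frac{k}{k} + \frac{k}{k}\right) = 5 - \left(1 + 1\right) = 5 - 2 = 3$)
$A N{\left(4 - -12 \right)} = 117 \cdot 3 = 351$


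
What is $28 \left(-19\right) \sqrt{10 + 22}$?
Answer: $- 2128 \sqrt{2} \approx -3009.4$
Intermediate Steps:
$28 \left(-19\right) \sqrt{10 + 22} = - 532 \sqrt{32} = - 532 \cdot 4 \sqrt{2} = - 2128 \sqrt{2}$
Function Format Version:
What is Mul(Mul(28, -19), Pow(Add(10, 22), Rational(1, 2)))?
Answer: Mul(-2128, Pow(2, Rational(1, 2))) ≈ -3009.4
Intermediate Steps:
Mul(Mul(28, -19), Pow(Add(10, 22), Rational(1, 2))) = Mul(-532, Pow(32, Rational(1, 2))) = Mul(-532, Mul(4, Pow(2, Rational(1, 2)))) = Mul(-2128, Pow(2, Rational(1, 2)))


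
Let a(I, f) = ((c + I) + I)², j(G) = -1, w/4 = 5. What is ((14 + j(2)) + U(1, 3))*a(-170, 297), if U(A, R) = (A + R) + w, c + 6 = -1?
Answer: 4455133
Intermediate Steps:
c = -7 (c = -6 - 1 = -7)
w = 20 (w = 4*5 = 20)
a(I, f) = (-7 + 2*I)² (a(I, f) = ((-7 + I) + I)² = (-7 + 2*I)²)
U(A, R) = 20 + A + R (U(A, R) = (A + R) + 20 = 20 + A + R)
((14 + j(2)) + U(1, 3))*a(-170, 297) = ((14 - 1) + (20 + 1 + 3))*(-7 + 2*(-170))² = (13 + 24)*(-7 - 340)² = 37*(-347)² = 37*120409 = 4455133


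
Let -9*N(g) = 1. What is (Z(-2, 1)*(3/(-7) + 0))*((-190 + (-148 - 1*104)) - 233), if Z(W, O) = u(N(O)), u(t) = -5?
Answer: -10125/7 ≈ -1446.4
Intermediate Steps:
N(g) = -1/9 (N(g) = -1/9*1 = -1/9)
Z(W, O) = -5
(Z(-2, 1)*(3/(-7) + 0))*((-190 + (-148 - 1*104)) - 233) = (-5*(3/(-7) + 0))*((-190 + (-148 - 1*104)) - 233) = (-5*(3*(-1/7) + 0))*((-190 + (-148 - 104)) - 233) = (-5*(-3/7 + 0))*((-190 - 252) - 233) = (-5*(-3/7))*(-442 - 233) = (15/7)*(-675) = -10125/7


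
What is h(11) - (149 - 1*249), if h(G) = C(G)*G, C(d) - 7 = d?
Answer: 298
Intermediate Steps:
C(d) = 7 + d
h(G) = G*(7 + G) (h(G) = (7 + G)*G = G*(7 + G))
h(11) - (149 - 1*249) = 11*(7 + 11) - (149 - 1*249) = 11*18 - (149 - 249) = 198 - 1*(-100) = 198 + 100 = 298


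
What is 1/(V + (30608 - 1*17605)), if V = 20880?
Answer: 1/33883 ≈ 2.9513e-5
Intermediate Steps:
1/(V + (30608 - 1*17605)) = 1/(20880 + (30608 - 1*17605)) = 1/(20880 + (30608 - 17605)) = 1/(20880 + 13003) = 1/33883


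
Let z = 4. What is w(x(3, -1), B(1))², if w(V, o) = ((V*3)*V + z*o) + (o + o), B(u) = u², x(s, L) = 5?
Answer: 6561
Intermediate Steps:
w(V, o) = 3*V² + 6*o (w(V, o) = ((V*3)*V + 4*o) + (o + o) = ((3*V)*V + 4*o) + 2*o = (3*V² + 4*o) + 2*o = 3*V² + 6*o)
w(x(3, -1), B(1))² = (3*5² + 6*1²)² = (3*25 + 6*1)² = (75 + 6)² = 81² = 6561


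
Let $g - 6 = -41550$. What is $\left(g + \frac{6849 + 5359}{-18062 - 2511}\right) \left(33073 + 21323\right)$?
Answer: $- \frac{6641727665760}{2939} \approx -2.2599 \cdot 10^{9}$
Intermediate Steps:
$g = -41544$ ($g = 6 - 41550 = -41544$)
$\left(g + \frac{6849 + 5359}{-18062 - 2511}\right) \left(33073 + 21323\right) = \left(-41544 + \frac{6849 + 5359}{-18062 - 2511}\right) \left(33073 + 21323\right) = \left(-41544 + \frac{12208}{-20573}\right) 54396 = \left(-41544 + 12208 \left(- \frac{1}{20573}\right)\right) 54396 = \left(-41544 - \frac{1744}{2939}\right) 54396 = \left(- \frac{122099560}{2939}\right) 54396 = - \frac{6641727665760}{2939}$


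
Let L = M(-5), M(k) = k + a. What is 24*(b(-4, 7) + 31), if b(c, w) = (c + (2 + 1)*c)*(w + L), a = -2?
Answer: 744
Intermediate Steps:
M(k) = -2 + k (M(k) = k - 2 = -2 + k)
L = -7 (L = -2 - 5 = -7)
b(c, w) = 4*c*(-7 + w) (b(c, w) = (c + (2 + 1)*c)*(w - 7) = (c + 3*c)*(-7 + w) = (4*c)*(-7 + w) = 4*c*(-7 + w))
24*(b(-4, 7) + 31) = 24*(4*(-4)*(-7 + 7) + 31) = 24*(4*(-4)*0 + 31) = 24*(0 + 31) = 24*31 = 744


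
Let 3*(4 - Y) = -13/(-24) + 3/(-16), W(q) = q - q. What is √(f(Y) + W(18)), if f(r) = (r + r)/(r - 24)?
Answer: I*√3238846/2897 ≈ 0.62122*I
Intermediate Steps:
W(q) = 0
Y = 559/144 (Y = 4 - (-13/(-24) + 3/(-16))/3 = 4 - (-13*(-1/24) + 3*(-1/16))/3 = 4 - (13/24 - 3/16)/3 = 4 - ⅓*17/48 = 4 - 17/144 = 559/144 ≈ 3.8819)
f(r) = 2*r/(-24 + r) (f(r) = (2*r)/(-24 + r) = 2*r/(-24 + r))
√(f(Y) + W(18)) = √(2*(559/144)/(-24 + 559/144) + 0) = √(2*(559/144)/(-2897/144) + 0) = √(2*(559/144)*(-144/2897) + 0) = √(-1118/2897 + 0) = √(-1118/2897) = I*√3238846/2897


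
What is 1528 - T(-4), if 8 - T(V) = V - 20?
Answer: 1496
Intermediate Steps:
T(V) = 28 - V (T(V) = 8 - (V - 20) = 8 - (-20 + V) = 8 + (20 - V) = 28 - V)
1528 - T(-4) = 1528 - (28 - 1*(-4)) = 1528 - (28 + 4) = 1528 - 1*32 = 1528 - 32 = 1496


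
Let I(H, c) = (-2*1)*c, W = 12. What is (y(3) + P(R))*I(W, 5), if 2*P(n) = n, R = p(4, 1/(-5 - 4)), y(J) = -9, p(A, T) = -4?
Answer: 110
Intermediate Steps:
R = -4
I(H, c) = -2*c
P(n) = n/2
(y(3) + P(R))*I(W, 5) = (-9 + (½)*(-4))*(-2*5) = (-9 - 2)*(-10) = -11*(-10) = 110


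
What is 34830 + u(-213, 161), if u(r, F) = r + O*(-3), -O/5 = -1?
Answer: 34602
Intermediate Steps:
O = 5 (O = -5*(-1) = 5)
u(r, F) = -15 + r (u(r, F) = r + 5*(-3) = r - 15 = -15 + r)
34830 + u(-213, 161) = 34830 + (-15 - 213) = 34830 - 228 = 34602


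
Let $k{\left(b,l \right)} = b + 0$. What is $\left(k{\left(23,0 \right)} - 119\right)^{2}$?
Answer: $9216$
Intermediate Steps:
$k{\left(b,l \right)} = b$
$\left(k{\left(23,0 \right)} - 119\right)^{2} = \left(23 - 119\right)^{2} = \left(-96\right)^{2} = 9216$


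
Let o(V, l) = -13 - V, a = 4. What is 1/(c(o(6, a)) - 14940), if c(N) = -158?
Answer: -1/15098 ≈ -6.6234e-5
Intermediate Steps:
1/(c(o(6, a)) - 14940) = 1/(-158 - 14940) = 1/(-15098) = -1/15098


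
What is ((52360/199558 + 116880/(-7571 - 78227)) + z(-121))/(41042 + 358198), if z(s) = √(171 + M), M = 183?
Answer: -235399447/85445730485802 + √354/399240 ≈ 4.4372e-5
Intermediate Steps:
z(s) = √354 (z(s) = √(171 + 183) = √354)
((52360/199558 + 116880/(-7571 - 78227)) + z(-121))/(41042 + 358198) = ((52360/199558 + 116880/(-7571 - 78227)) + √354)/(41042 + 358198) = ((52360*(1/199558) + 116880/(-85798)) + √354)/399240 = ((26180/99779 + 116880*(-1/85798)) + √354)*(1/399240) = ((26180/99779 - 58440/42899) + √354)*(1/399240) = (-4707988940/4280419321 + √354)*(1/399240) = -235399447/85445730485802 + √354/399240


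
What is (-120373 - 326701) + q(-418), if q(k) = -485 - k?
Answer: -447141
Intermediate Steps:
(-120373 - 326701) + q(-418) = (-120373 - 326701) + (-485 - 1*(-418)) = -447074 + (-485 + 418) = -447074 - 67 = -447141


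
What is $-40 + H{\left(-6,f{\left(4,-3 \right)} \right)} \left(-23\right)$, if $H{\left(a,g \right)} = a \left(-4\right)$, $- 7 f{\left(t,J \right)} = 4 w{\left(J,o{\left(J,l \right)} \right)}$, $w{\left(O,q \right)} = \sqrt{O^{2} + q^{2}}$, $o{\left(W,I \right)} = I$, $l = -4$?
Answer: $-592$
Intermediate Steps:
$f{\left(t,J \right)} = - \frac{4 \sqrt{16 + J^{2}}}{7}$ ($f{\left(t,J \right)} = - \frac{4 \sqrt{J^{2} + \left(-4\right)^{2}}}{7} = - \frac{4 \sqrt{J^{2} + 16}}{7} = - \frac{4 \sqrt{16 + J^{2}}}{7}$)
$H{\left(a,g \right)} = - 4 a$
$-40 + H{\left(-6,f{\left(4,-3 \right)} \right)} \left(-23\right) = -40 + \left(-4\right) \left(-6\right) \left(-23\right) = -40 + 24 \left(-23\right) = -40 - 552 = -592$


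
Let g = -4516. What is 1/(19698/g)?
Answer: -2258/9849 ≈ -0.22926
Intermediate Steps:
1/(19698/g) = 1/(19698/(-4516)) = 1/(19698*(-1/4516)) = 1/(-9849/2258) = -2258/9849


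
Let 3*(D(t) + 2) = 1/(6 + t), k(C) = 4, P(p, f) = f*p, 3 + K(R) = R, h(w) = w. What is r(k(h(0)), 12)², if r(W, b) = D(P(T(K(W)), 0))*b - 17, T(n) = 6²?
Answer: 14641/9 ≈ 1626.8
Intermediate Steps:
K(R) = -3 + R
T(n) = 36
D(t) = -2 + 1/(3*(6 + t))
r(W, b) = -17 - 35*b/18 (r(W, b) = ((-35 - 0*36)/(3*(6 + 0*36)))*b - 17 = ((-35 - 6*0)/(3*(6 + 0)))*b - 17 = ((⅓)*(-35 + 0)/6)*b - 17 = ((⅓)*(⅙)*(-35))*b - 17 = -35*b/18 - 17 = -17 - 35*b/18)
r(k(h(0)), 12)² = (-17 - 35/18*12)² = (-17 - 70/3)² = (-121/3)² = 14641/9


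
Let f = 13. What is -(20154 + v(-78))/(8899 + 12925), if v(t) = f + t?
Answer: -20089/21824 ≈ -0.92050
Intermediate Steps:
v(t) = 13 + t
-(20154 + v(-78))/(8899 + 12925) = -(20154 + (13 - 78))/(8899 + 12925) = -(20154 - 65)/21824 = -20089/21824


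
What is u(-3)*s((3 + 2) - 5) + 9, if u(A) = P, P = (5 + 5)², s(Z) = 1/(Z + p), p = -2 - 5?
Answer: -37/7 ≈ -5.2857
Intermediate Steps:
p = -7
s(Z) = 1/(-7 + Z) (s(Z) = 1/(Z - 7) = 1/(-7 + Z))
P = 100 (P = 10² = 100)
u(A) = 100
u(-3)*s((3 + 2) - 5) + 9 = 100/(-7 + ((3 + 2) - 5)) + 9 = 100/(-7 + (5 - 5)) + 9 = 100/(-7 + 0) + 9 = 100/(-7) + 9 = 100*(-⅐) + 9 = -100/7 + 9 = -37/7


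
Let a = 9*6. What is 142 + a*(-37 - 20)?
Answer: -2936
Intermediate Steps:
a = 54
142 + a*(-37 - 20) = 142 + 54*(-37 - 20) = 142 + 54*(-57) = 142 - 3078 = -2936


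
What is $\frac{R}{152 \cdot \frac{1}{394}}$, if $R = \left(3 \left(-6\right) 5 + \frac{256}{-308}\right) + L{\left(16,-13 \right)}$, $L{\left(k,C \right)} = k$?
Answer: $- \frac{567557}{2926} \approx -193.97$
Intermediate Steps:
$R = - \frac{5762}{77}$ ($R = \left(3 \left(-6\right) 5 + \frac{256}{-308}\right) + 16 = \left(\left(-18\right) 5 + 256 \left(- \frac{1}{308}\right)\right) + 16 = \left(-90 - \frac{64}{77}\right) + 16 = - \frac{6994}{77} + 16 = - \frac{5762}{77} \approx -74.831$)
$\frac{R}{152 \cdot \frac{1}{394}} = - \frac{5762}{77 \cdot \frac{152}{394}} = - \frac{5762}{77 \cdot 152 \cdot \frac{1}{394}} = - \frac{5762}{77 \cdot \frac{76}{197}} = \left(- \frac{5762}{77}\right) \frac{197}{76} = - \frac{567557}{2926}$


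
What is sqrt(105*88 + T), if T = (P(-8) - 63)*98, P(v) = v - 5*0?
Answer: sqrt(2282) ≈ 47.770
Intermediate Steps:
P(v) = v (P(v) = v + 0 = v)
T = -6958 (T = (-8 - 63)*98 = -71*98 = -6958)
sqrt(105*88 + T) = sqrt(105*88 - 6958) = sqrt(9240 - 6958) = sqrt(2282)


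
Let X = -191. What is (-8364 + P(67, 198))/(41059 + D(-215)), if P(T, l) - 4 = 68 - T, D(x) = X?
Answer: -8359/40868 ≈ -0.20454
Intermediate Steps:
D(x) = -191
P(T, l) = 72 - T (P(T, l) = 4 + (68 - T) = 72 - T)
(-8364 + P(67, 198))/(41059 + D(-215)) = (-8364 + (72 - 1*67))/(41059 - 191) = (-8364 + (72 - 67))/40868 = (-8364 + 5)*(1/40868) = -8359*1/40868 = -8359/40868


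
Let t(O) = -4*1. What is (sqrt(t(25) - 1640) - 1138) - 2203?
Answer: -3341 + 2*I*sqrt(411) ≈ -3341.0 + 40.546*I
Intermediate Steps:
t(O) = -4
(sqrt(t(25) - 1640) - 1138) - 2203 = (sqrt(-4 - 1640) - 1138) - 2203 = (sqrt(-1644) - 1138) - 2203 = (2*I*sqrt(411) - 1138) - 2203 = (-1138 + 2*I*sqrt(411)) - 2203 = -3341 + 2*I*sqrt(411)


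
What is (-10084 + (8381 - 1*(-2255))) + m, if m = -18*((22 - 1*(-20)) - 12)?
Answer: 12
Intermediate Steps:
m = -540 (m = -18*((22 + 20) - 12) = -18*(42 - 12) = -18*30 = -540)
(-10084 + (8381 - 1*(-2255))) + m = (-10084 + (8381 - 1*(-2255))) - 540 = (-10084 + (8381 + 2255)) - 540 = (-10084 + 10636) - 540 = 552 - 540 = 12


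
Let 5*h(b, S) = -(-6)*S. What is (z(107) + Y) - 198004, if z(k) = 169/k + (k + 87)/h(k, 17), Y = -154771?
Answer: -1925032661/5457 ≈ -3.5276e+5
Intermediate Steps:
h(b, S) = 6*S/5 (h(b, S) = (-(-6)*S)/5 = (6*S)/5 = 6*S/5)
z(k) = 145/34 + 169/k + 5*k/102 (z(k) = 169/k + (k + 87)/(((6/5)*17)) = 169/k + (87 + k)/(102/5) = 169/k + (87 + k)*(5/102) = 169/k + (145/34 + 5*k/102) = 145/34 + 169/k + 5*k/102)
(z(107) + Y) - 198004 = ((1/102)*(17238 + 5*107*(87 + 107))/107 - 154771) - 198004 = ((1/102)*(1/107)*(17238 + 5*107*194) - 154771) - 198004 = ((1/102)*(1/107)*(17238 + 103790) - 154771) - 198004 = ((1/102)*(1/107)*121028 - 154771) - 198004 = (60514/5457 - 154771) - 198004 = -844524833/5457 - 198004 = -1925032661/5457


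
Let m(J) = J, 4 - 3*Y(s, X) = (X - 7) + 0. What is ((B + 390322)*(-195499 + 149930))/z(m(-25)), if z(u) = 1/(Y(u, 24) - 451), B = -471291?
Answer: -5040097909126/3 ≈ -1.6800e+12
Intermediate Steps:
Y(s, X) = 11/3 - X/3 (Y(s, X) = 4/3 - ((X - 7) + 0)/3 = 4/3 - ((-7 + X) + 0)/3 = 4/3 - (-7 + X)/3 = 4/3 + (7/3 - X/3) = 11/3 - X/3)
z(u) = -3/1366 (z(u) = 1/((11/3 - ⅓*24) - 451) = 1/((11/3 - 8) - 451) = 1/(-13/3 - 451) = 1/(-1366/3) = -3/1366)
((B + 390322)*(-195499 + 149930))/z(m(-25)) = ((-471291 + 390322)*(-195499 + 149930))/(-3/1366) = -80969*(-45569)*(-1366/3) = 3689676361*(-1366/3) = -5040097909126/3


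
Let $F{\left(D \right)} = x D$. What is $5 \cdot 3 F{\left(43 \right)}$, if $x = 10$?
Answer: $6450$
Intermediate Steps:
$F{\left(D \right)} = 10 D$
$5 \cdot 3 F{\left(43 \right)} = 5 \cdot 3 \cdot 10 \cdot 43 = 15 \cdot 430 = 6450$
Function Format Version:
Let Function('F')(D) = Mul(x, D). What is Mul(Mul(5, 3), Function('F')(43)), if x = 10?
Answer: 6450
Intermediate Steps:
Function('F')(D) = Mul(10, D)
Mul(Mul(5, 3), Function('F')(43)) = Mul(Mul(5, 3), Mul(10, 43)) = Mul(15, 430) = 6450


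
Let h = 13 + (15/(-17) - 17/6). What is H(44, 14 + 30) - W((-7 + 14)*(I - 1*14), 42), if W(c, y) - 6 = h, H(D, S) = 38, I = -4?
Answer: 2317/102 ≈ 22.716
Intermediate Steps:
h = 947/102 (h = 13 + (15*(-1/17) - 17*1/6) = 13 + (-15/17 - 17/6) = 13 - 379/102 = 947/102 ≈ 9.2843)
W(c, y) = 1559/102 (W(c, y) = 6 + 947/102 = 1559/102)
H(44, 14 + 30) - W((-7 + 14)*(I - 1*14), 42) = 38 - 1*1559/102 = 38 - 1559/102 = 2317/102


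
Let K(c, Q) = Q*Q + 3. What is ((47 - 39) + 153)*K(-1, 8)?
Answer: 10787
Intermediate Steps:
K(c, Q) = 3 + Q**2 (K(c, Q) = Q**2 + 3 = 3 + Q**2)
((47 - 39) + 153)*K(-1, 8) = ((47 - 39) + 153)*(3 + 8**2) = (8 + 153)*(3 + 64) = 161*67 = 10787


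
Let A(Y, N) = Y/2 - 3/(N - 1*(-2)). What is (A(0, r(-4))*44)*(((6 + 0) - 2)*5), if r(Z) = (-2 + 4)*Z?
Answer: 440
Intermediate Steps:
r(Z) = 2*Z
A(Y, N) = Y/2 - 3/(2 + N) (A(Y, N) = Y*(½) - 3/(N + 2) = Y/2 - 3/(2 + N))
(A(0, r(-4))*44)*(((6 + 0) - 2)*5) = (((-3 + 0 + (½)*(2*(-4))*0)/(2 + 2*(-4)))*44)*(((6 + 0) - 2)*5) = (((-3 + 0 + (½)*(-8)*0)/(2 - 8))*44)*((6 - 2)*5) = (((-3 + 0 + 0)/(-6))*44)*(4*5) = (-⅙*(-3)*44)*20 = ((½)*44)*20 = 22*20 = 440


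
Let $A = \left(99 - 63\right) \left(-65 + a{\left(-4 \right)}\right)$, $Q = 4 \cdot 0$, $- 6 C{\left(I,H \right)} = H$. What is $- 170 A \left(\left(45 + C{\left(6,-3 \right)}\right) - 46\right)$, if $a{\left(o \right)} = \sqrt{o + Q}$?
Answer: $-198900 + 6120 i \approx -1.989 \cdot 10^{5} + 6120.0 i$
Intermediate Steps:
$C{\left(I,H \right)} = - \frac{H}{6}$
$Q = 0$
$a{\left(o \right)} = \sqrt{o}$ ($a{\left(o \right)} = \sqrt{o + 0} = \sqrt{o}$)
$A = -2340 + 72 i$ ($A = \left(99 - 63\right) \left(-65 + \sqrt{-4}\right) = 36 \left(-65 + 2 i\right) = -2340 + 72 i \approx -2340.0 + 72.0 i$)
$- 170 A \left(\left(45 + C{\left(6,-3 \right)}\right) - 46\right) = - 170 \left(-2340 + 72 i\right) \left(\left(45 - - \frac{1}{2}\right) - 46\right) = \left(397800 - 12240 i\right) \left(\left(45 + \frac{1}{2}\right) - 46\right) = \left(397800 - 12240 i\right) \left(\frac{91}{2} - 46\right) = \left(397800 - 12240 i\right) \left(- \frac{1}{2}\right) = -198900 + 6120 i$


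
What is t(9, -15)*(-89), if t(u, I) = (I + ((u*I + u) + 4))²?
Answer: -1670441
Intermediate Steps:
t(u, I) = (4 + I + u + I*u)² (t(u, I) = (I + ((I*u + u) + 4))² = (I + ((u + I*u) + 4))² = (I + (4 + u + I*u))² = (4 + I + u + I*u)²)
t(9, -15)*(-89) = (4 - 15 + 9 - 15*9)²*(-89) = (4 - 15 + 9 - 135)²*(-89) = (-137)²*(-89) = 18769*(-89) = -1670441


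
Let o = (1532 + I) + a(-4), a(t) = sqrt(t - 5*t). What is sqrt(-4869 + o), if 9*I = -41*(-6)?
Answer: I*sqrt(29751)/3 ≈ 57.495*I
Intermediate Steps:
a(t) = 2*sqrt(-t) (a(t) = sqrt(-4*t) = 2*sqrt(-t))
I = 82/3 (I = (-41*(-6))/9 = (1/9)*246 = 82/3 ≈ 27.333)
o = 4690/3 (o = (1532 + 82/3) + 2*sqrt(-1*(-4)) = 4678/3 + 2*sqrt(4) = 4678/3 + 2*2 = 4678/3 + 4 = 4690/3 ≈ 1563.3)
sqrt(-4869 + o) = sqrt(-4869 + 4690/3) = sqrt(-9917/3) = I*sqrt(29751)/3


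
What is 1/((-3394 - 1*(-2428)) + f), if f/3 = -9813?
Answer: -1/30405 ≈ -3.2889e-5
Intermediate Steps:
f = -29439 (f = 3*(-9813) = -29439)
1/((-3394 - 1*(-2428)) + f) = 1/((-3394 - 1*(-2428)) - 29439) = 1/((-3394 + 2428) - 29439) = 1/(-966 - 29439) = 1/(-30405) = -1/30405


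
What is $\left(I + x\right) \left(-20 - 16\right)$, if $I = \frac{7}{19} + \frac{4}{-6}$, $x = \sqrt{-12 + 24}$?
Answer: $\frac{204}{19} - 72 \sqrt{3} \approx -113.97$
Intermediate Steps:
$x = 2 \sqrt{3}$ ($x = \sqrt{12} = 2 \sqrt{3} \approx 3.4641$)
$I = - \frac{17}{57}$ ($I = 7 \cdot \frac{1}{19} + 4 \left(- \frac{1}{6}\right) = \frac{7}{19} - \frac{2}{3} = - \frac{17}{57} \approx -0.29825$)
$\left(I + x\right) \left(-20 - 16\right) = \left(- \frac{17}{57} + 2 \sqrt{3}\right) \left(-20 - 16\right) = \left(- \frac{17}{57} + 2 \sqrt{3}\right) \left(-36\right) = \frac{204}{19} - 72 \sqrt{3}$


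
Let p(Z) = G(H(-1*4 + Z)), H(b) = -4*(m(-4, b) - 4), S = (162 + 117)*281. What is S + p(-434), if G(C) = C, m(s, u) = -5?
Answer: 78435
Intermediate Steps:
S = 78399 (S = 279*281 = 78399)
H(b) = 36 (H(b) = -4*(-5 - 4) = -4*(-9) = 36)
p(Z) = 36
S + p(-434) = 78399 + 36 = 78435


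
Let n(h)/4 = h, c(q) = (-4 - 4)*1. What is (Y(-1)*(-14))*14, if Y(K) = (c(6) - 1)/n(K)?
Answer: -441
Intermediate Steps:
c(q) = -8 (c(q) = -8*1 = -8)
n(h) = 4*h
Y(K) = -9/(4*K) (Y(K) = (-8 - 1)/((4*K)) = -9/(4*K))
(Y(-1)*(-14))*14 = (-9/4/(-1)*(-14))*14 = (-9/4*(-1)*(-14))*14 = ((9/4)*(-14))*14 = -63/2*14 = -441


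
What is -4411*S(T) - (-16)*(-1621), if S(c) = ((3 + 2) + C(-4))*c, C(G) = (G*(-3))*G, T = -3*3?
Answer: -1732993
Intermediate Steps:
T = -9
C(G) = -3*G² (C(G) = (-3*G)*G = -3*G²)
S(c) = -43*c (S(c) = ((3 + 2) - 3*(-4)²)*c = (5 - 3*16)*c = (5 - 48)*c = -43*c)
-4411*S(T) - (-16)*(-1621) = -(-189673)*(-9) - (-16)*(-1621) = -4411*387 - 1*25936 = -1707057 - 25936 = -1732993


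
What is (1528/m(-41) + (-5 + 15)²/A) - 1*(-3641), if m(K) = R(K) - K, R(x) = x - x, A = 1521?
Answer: 229384589/62361 ≈ 3678.3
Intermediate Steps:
R(x) = 0
m(K) = -K (m(K) = 0 - K = -K)
(1528/m(-41) + (-5 + 15)²/A) - 1*(-3641) = (1528/((-1*(-41))) + (-5 + 15)²/1521) - 1*(-3641) = (1528/41 + 10²*(1/1521)) + 3641 = (1528*(1/41) + 100*(1/1521)) + 3641 = (1528/41 + 100/1521) + 3641 = 2328188/62361 + 3641 = 229384589/62361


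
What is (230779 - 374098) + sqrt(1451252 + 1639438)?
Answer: -143319 + 3*sqrt(343410) ≈ -1.4156e+5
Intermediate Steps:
(230779 - 374098) + sqrt(1451252 + 1639438) = -143319 + sqrt(3090690) = -143319 + 3*sqrt(343410)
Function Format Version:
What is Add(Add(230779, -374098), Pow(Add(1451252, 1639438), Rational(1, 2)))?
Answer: Add(-143319, Mul(3, Pow(343410, Rational(1, 2)))) ≈ -1.4156e+5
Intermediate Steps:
Add(Add(230779, -374098), Pow(Add(1451252, 1639438), Rational(1, 2))) = Add(-143319, Pow(3090690, Rational(1, 2))) = Add(-143319, Mul(3, Pow(343410, Rational(1, 2))))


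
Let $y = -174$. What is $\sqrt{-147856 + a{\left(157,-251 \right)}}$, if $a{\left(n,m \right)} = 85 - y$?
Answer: $i \sqrt{147597} \approx 384.18 i$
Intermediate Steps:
$a{\left(n,m \right)} = 259$ ($a{\left(n,m \right)} = 85 - -174 = 85 + 174 = 259$)
$\sqrt{-147856 + a{\left(157,-251 \right)}} = \sqrt{-147856 + 259} = \sqrt{-147597} = i \sqrt{147597}$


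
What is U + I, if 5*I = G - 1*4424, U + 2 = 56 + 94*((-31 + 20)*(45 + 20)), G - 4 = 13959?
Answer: -326241/5 ≈ -65248.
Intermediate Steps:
G = 13963 (G = 4 + 13959 = 13963)
U = -67156 (U = -2 + (56 + 94*((-31 + 20)*(45 + 20))) = -2 + (56 + 94*(-11*65)) = -2 + (56 + 94*(-715)) = -2 + (56 - 67210) = -2 - 67154 = -67156)
I = 9539/5 (I = (13963 - 1*4424)/5 = (13963 - 4424)/5 = (⅕)*9539 = 9539/5 ≈ 1907.8)
U + I = -67156 + 9539/5 = -326241/5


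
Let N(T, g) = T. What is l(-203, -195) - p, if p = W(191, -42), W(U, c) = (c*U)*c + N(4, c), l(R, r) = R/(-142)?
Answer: -47843573/142 ≈ -3.3693e+5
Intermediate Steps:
l(R, r) = -R/142 (l(R, r) = R*(-1/142) = -R/142)
W(U, c) = 4 + U*c**2 (W(U, c) = (c*U)*c + 4 = (U*c)*c + 4 = U*c**2 + 4 = 4 + U*c**2)
p = 336928 (p = 4 + 191*(-42)**2 = 4 + 191*1764 = 4 + 336924 = 336928)
l(-203, -195) - p = -1/142*(-203) - 1*336928 = 203/142 - 336928 = -47843573/142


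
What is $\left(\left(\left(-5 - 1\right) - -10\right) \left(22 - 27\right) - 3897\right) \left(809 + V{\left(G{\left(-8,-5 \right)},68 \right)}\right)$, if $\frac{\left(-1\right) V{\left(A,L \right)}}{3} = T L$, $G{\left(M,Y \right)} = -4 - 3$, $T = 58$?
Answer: $43177091$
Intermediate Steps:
$G{\left(M,Y \right)} = -7$ ($G{\left(M,Y \right)} = -4 - 3 = -7$)
$V{\left(A,L \right)} = - 174 L$ ($V{\left(A,L \right)} = - 3 \cdot 58 L = - 174 L$)
$\left(\left(\left(-5 - 1\right) - -10\right) \left(22 - 27\right) - 3897\right) \left(809 + V{\left(G{\left(-8,-5 \right)},68 \right)}\right) = \left(\left(\left(-5 - 1\right) - -10\right) \left(22 - 27\right) - 3897\right) \left(809 - 11832\right) = \left(\left(\left(-5 - 1\right) + 10\right) \left(-5\right) - 3897\right) \left(809 - 11832\right) = \left(\left(-6 + 10\right) \left(-5\right) - 3897\right) \left(-11023\right) = \left(4 \left(-5\right) - 3897\right) \left(-11023\right) = \left(-20 - 3897\right) \left(-11023\right) = \left(-3917\right) \left(-11023\right) = 43177091$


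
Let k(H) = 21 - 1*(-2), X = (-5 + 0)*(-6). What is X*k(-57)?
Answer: 690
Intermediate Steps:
X = 30 (X = -5*(-6) = 30)
k(H) = 23 (k(H) = 21 + 2 = 23)
X*k(-57) = 30*23 = 690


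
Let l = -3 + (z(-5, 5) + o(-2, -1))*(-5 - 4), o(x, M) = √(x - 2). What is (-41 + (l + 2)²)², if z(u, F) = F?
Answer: 323665 + 5799312*I ≈ 3.2367e+5 + 5.7993e+6*I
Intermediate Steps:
o(x, M) = √(-2 + x)
l = -48 - 18*I (l = -3 + (5 + √(-2 - 2))*(-5 - 4) = -3 + (5 + √(-4))*(-9) = -3 + (5 + 2*I)*(-9) = -3 + (-45 - 18*I) = -48 - 18*I ≈ -48.0 - 18.0*I)
(-41 + (l + 2)²)² = (-41 + ((-48 - 18*I) + 2)²)² = (-41 + (-46 - 18*I)²)²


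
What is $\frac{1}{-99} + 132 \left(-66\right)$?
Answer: $- \frac{862489}{99} \approx -8712.0$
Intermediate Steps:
$\frac{1}{-99} + 132 \left(-66\right) = - \frac{1}{99} - 8712 = - \frac{862489}{99}$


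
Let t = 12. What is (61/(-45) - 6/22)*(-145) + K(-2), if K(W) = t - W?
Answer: 24760/99 ≈ 250.10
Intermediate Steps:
K(W) = 12 - W
(61/(-45) - 6/22)*(-145) + K(-2) = (61/(-45) - 6/22)*(-145) + (12 - 1*(-2)) = (61*(-1/45) - 6*1/22)*(-145) + (12 + 2) = (-61/45 - 3/11)*(-145) + 14 = -806/495*(-145) + 14 = 23374/99 + 14 = 24760/99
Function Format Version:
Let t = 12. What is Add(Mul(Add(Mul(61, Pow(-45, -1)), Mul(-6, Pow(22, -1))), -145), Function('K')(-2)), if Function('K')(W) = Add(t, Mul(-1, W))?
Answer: Rational(24760, 99) ≈ 250.10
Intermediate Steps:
Function('K')(W) = Add(12, Mul(-1, W))
Add(Mul(Add(Mul(61, Pow(-45, -1)), Mul(-6, Pow(22, -1))), -145), Function('K')(-2)) = Add(Mul(Add(Mul(61, Pow(-45, -1)), Mul(-6, Pow(22, -1))), -145), Add(12, Mul(-1, -2))) = Add(Mul(Add(Mul(61, Rational(-1, 45)), Mul(-6, Rational(1, 22))), -145), Add(12, 2)) = Add(Mul(Add(Rational(-61, 45), Rational(-3, 11)), -145), 14) = Add(Mul(Rational(-806, 495), -145), 14) = Add(Rational(23374, 99), 14) = Rational(24760, 99)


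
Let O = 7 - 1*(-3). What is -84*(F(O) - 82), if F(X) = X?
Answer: 6048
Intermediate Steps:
O = 10 (O = 7 + 3 = 10)
-84*(F(O) - 82) = -84*(10 - 82) = -84*(-72) = 6048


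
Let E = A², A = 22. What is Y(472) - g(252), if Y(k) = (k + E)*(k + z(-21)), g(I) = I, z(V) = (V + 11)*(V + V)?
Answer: 852500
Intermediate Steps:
E = 484 (E = 22² = 484)
z(V) = 2*V*(11 + V) (z(V) = (11 + V)*(2*V) = 2*V*(11 + V))
Y(k) = (420 + k)*(484 + k) (Y(k) = (k + 484)*(k + 2*(-21)*(11 - 21)) = (484 + k)*(k + 2*(-21)*(-10)) = (484 + k)*(k + 420) = (484 + k)*(420 + k) = (420 + k)*(484 + k))
Y(472) - g(252) = (203280 + 472² + 904*472) - 1*252 = (203280 + 222784 + 426688) - 252 = 852752 - 252 = 852500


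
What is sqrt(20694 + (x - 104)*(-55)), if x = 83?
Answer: sqrt(21849) ≈ 147.81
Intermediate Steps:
sqrt(20694 + (x - 104)*(-55)) = sqrt(20694 + (83 - 104)*(-55)) = sqrt(20694 - 21*(-55)) = sqrt(20694 + 1155) = sqrt(21849)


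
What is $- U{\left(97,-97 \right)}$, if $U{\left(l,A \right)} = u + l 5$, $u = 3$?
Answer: $-488$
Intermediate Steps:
$U{\left(l,A \right)} = 3 + 5 l$ ($U{\left(l,A \right)} = 3 + l 5 = 3 + 5 l$)
$- U{\left(97,-97 \right)} = - (3 + 5 \cdot 97) = - (3 + 485) = \left(-1\right) 488 = -488$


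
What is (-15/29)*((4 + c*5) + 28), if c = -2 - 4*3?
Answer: 570/29 ≈ 19.655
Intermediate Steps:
c = -14 (c = -2 - 12 = -14)
(-15/29)*((4 + c*5) + 28) = (-15/29)*((4 - 14*5) + 28) = (-15*1/29)*((4 - 70) + 28) = -15*(-66 + 28)/29 = -15/29*(-38) = 570/29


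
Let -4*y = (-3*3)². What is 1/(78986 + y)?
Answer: 4/315863 ≈ 1.2664e-5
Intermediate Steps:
y = -81/4 (y = -(-3*3)²/4 = -¼*(-9)² = -¼*81 = -81/4 ≈ -20.250)
1/(78986 + y) = 1/(78986 - 81/4) = 1/(315863/4) = 4/315863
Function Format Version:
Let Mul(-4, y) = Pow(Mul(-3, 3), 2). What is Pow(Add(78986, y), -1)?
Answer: Rational(4, 315863) ≈ 1.2664e-5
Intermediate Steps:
y = Rational(-81, 4) (y = Mul(Rational(-1, 4), Pow(Mul(-3, 3), 2)) = Mul(Rational(-1, 4), Pow(-9, 2)) = Mul(Rational(-1, 4), 81) = Rational(-81, 4) ≈ -20.250)
Pow(Add(78986, y), -1) = Pow(Add(78986, Rational(-81, 4)), -1) = Pow(Rational(315863, 4), -1) = Rational(4, 315863)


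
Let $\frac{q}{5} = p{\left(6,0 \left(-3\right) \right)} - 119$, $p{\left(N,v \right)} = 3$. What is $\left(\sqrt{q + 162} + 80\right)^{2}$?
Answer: $\left(80 + i \sqrt{418}\right)^{2} \approx 5982.0 + 3271.2 i$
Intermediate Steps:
$q = -580$ ($q = 5 \left(3 - 119\right) = 5 \left(-116\right) = -580$)
$\left(\sqrt{q + 162} + 80\right)^{2} = \left(\sqrt{-580 + 162} + 80\right)^{2} = \left(\sqrt{-418} + 80\right)^{2} = \left(i \sqrt{418} + 80\right)^{2} = \left(80 + i \sqrt{418}\right)^{2}$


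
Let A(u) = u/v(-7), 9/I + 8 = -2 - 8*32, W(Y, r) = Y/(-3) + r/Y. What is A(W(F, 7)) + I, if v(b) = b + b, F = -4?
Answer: -13/3192 ≈ -0.0040727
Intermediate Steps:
W(Y, r) = -Y/3 + r/Y (W(Y, r) = Y*(-⅓) + r/Y = -Y/3 + r/Y)
v(b) = 2*b
I = -9/266 (I = 9/(-8 + (-2 - 8*32)) = 9/(-8 + (-2 - 256)) = 9/(-8 - 258) = 9/(-266) = 9*(-1/266) = -9/266 ≈ -0.033835)
A(u) = -u/14 (A(u) = u/((2*(-7))) = u/(-14) = u*(-1/14) = -u/14)
A(W(F, 7)) + I = -(-⅓*(-4) + 7/(-4))/14 - 9/266 = -(4/3 + 7*(-¼))/14 - 9/266 = -(4/3 - 7/4)/14 - 9/266 = -1/14*(-5/12) - 9/266 = 5/168 - 9/266 = -13/3192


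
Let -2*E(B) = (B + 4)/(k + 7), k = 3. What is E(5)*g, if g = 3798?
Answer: -17091/10 ≈ -1709.1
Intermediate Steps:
E(B) = -⅕ - B/20 (E(B) = -(B + 4)/(2*(3 + 7)) = -(4 + B)/(2*10) = -(⅖ + B/10)/2 = -⅕ - B/20)
E(5)*g = (-⅕ - 1/20*5)*3798 = (-⅕ - ¼)*3798 = -9/20*3798 = -17091/10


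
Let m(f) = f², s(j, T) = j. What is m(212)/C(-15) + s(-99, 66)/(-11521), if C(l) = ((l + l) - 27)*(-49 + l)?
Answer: 32385061/2626788 ≈ 12.329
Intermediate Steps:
C(l) = (-49 + l)*(-27 + 2*l) (C(l) = (2*l - 27)*(-49 + l) = (-27 + 2*l)*(-49 + l) = (-49 + l)*(-27 + 2*l))
m(212)/C(-15) + s(-99, 66)/(-11521) = 212²/(1323 - 125*(-15) + 2*(-15)²) - 99/(-11521) = 44944/(1323 + 1875 + 2*225) - 99*(-1/11521) = 44944/(1323 + 1875 + 450) + 99/11521 = 44944/3648 + 99/11521 = 44944*(1/3648) + 99/11521 = 2809/228 + 99/11521 = 32385061/2626788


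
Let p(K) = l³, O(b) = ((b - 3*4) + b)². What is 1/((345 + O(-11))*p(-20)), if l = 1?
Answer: 1/1501 ≈ 0.00066622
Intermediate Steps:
O(b) = (-12 + 2*b)² (O(b) = ((b - 12) + b)² = ((-12 + b) + b)² = (-12 + 2*b)²)
p(K) = 1 (p(K) = 1³ = 1)
1/((345 + O(-11))*p(-20)) = 1/((345 + 4*(-6 - 11)²)*1) = 1/((345 + 4*(-17)²)*1) = 1/((345 + 4*289)*1) = 1/((345 + 1156)*1) = 1/(1501*1) = 1/1501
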